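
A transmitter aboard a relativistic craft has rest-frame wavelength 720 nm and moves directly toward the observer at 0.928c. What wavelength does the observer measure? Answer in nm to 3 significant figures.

Relativistic Doppler: λ_obs = λ_src √((1−β)/(1+β))
= 720 × √(0.072000/1.9280) = 720 × 0.19325 = 139 nm

λ_obs ≈ 139 nm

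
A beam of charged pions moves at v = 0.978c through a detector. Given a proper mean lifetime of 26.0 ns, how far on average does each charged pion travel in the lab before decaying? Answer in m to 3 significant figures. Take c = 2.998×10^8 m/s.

d ≈ 36.5 m

γ = 1/√(1 − 0.978²) = 4.7938
Dilated lifetime: Δt = γτ₀ = 4.7938 × 26.0 ns = 124.64 ns
d = vΔt = 0.978c × 124.64 ns = 2.9320×10^8 m/s × 1.2464×10^-7 s = 36.5 m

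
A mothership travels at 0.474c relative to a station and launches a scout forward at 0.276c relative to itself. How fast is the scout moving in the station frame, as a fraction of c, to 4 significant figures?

Compose boost 2: (0.276 + 0.474)/(1 + 0.276×0.474) = 0.7500/1.13082 = 0.6632

u ≈ 0.6632c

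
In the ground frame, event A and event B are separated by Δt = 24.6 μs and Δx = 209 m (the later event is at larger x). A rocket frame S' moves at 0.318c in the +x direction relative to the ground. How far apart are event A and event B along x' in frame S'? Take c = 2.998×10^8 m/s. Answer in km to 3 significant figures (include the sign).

γ = 1/√(1 − 0.318²) = 1.0548
Δx' = γ(Δx − vΔt) = 1.0548 × (209 m − 0.318×(2.998×10^8 m/s)×24.6×10^-6 s)
= 1.0548 × (-2136.3 m) = -2.25 km

Δx' ≈ -2.25 km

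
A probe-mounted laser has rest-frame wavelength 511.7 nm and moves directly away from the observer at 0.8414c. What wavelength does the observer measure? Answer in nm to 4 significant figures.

λ_obs ≈ 1744 nm

Relativistic Doppler: λ_obs = λ_src √((1+β)/(1−β))
= 511.7 × √(1.84140/0.158600) = 511.7 × 3.40739 = 1744 nm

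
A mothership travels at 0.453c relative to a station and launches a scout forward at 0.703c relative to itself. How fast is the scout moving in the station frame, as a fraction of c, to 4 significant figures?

Compose boost 2: (0.703 + 0.453)/(1 + 0.703×0.453) = 1.156/1.31846 = 0.8768

u ≈ 0.8768c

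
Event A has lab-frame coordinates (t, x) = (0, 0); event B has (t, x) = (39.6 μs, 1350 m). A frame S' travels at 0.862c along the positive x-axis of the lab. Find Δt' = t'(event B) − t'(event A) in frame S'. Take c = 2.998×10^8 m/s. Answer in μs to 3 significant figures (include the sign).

γ = 1/√(1 − 0.862²) = 1.9727
Δt' = γ(Δt − vΔx/c²) = 1.9727 × (39.6 μs − 0.862×1350 m / (2.998×10^8 m/s))
= 1.9727 × (35.718 μs) = 70.5 μs

Δt' ≈ 70.5 μs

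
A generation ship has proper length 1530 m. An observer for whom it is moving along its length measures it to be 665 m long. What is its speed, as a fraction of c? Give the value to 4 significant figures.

γ = L₀/L = 1530/665 = 2.30075
β = √(1 − 1/γ²) = 0.9006

β ≈ 0.9006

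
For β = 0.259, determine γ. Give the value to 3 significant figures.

γ = 1/√(1 − β²) = 1/√(1 − 0.259²) = 1/√(0.93292) = 1.04

γ ≈ 1.04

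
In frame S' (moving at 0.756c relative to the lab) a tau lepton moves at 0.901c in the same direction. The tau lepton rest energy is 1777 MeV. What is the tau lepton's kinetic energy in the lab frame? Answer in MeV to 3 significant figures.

K ≈ 8740 MeV

u_lab = (0.901 + 0.756)/(1 + 0.901×0.756) = 0.985631
γ = 1/√(1 − 0.985631²) = 5.9203
K = (γ − 1)m₀c² = (5.9203 − 1) × 1777 = 4.9203 × 1777 = 8740 MeV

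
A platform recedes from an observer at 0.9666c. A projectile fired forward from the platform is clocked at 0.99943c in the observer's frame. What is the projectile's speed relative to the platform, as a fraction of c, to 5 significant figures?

u' ≈ 0.96698c

Inverse velocity addition: u' = (u − v)/(1 − uv/c²)
= (0.99943 − 0.9666)/(1 − 0.99943×0.9666) = 0.032830/0.03395096 = 0.96698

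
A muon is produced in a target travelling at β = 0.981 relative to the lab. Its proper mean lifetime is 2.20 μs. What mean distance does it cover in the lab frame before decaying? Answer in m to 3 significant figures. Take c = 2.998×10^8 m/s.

d ≈ 3340 m

γ = 1/√(1 − 0.981²) = 5.1544
Dilated lifetime: Δt = γτ₀ = 5.1544 × 2.20 μs = 11.340 μs
d = vΔt = 0.981c × 11.340 μs = 2.9410×10^8 m/s × 1.1340×10^-5 s = 3340 m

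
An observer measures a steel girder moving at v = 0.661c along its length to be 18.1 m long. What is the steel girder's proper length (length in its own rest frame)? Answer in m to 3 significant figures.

γ = 1/√(1 − 0.661²) = 1.3326
L₀ = γL = 1.3326 × 18.1 = 24.1 m

L₀ ≈ 24.1 m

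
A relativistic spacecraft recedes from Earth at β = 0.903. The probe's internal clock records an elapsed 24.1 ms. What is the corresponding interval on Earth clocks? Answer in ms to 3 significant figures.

Δt ≈ 56.1 ms

γ = 1/√(1 − 0.903²) = 2.3275
Time dilation: Δt = γτ₀ = 2.3275 × 24.1 ms = 56.1 ms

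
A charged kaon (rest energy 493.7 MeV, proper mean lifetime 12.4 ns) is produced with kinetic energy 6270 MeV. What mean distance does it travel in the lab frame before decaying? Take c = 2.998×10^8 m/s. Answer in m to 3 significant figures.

d ≈ 50.8 m

γ = 1 + K/(m₀c²) = 1 + 6270/493.7 = 13.700
β = √(1 − 1/γ²) = 0.99733
Dilated lifetime: γτ₀ = 13.700 × 12.4 ns = 169.88 ns
d = βc·γτ₀ = 0.99733 × (2.998×10^8 m/s) × 1.6988×10^-7 s = 50.8 m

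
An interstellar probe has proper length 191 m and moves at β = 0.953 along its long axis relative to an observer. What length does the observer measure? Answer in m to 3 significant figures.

L ≈ 57.9 m

γ = 1/√(1 − 0.953²) = 3.3007
Length contraction: L = L₀/γ = 191/3.3007 = 57.9 m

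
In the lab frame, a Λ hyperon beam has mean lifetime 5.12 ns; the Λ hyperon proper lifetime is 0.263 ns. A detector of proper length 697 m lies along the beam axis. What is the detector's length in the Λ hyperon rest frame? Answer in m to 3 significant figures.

Time dilation ⇒ γ = Δt/τ₀ = 5.12/0.263 = 19.468
Length contraction: L = L₀/γ = 697/19.468 = 35.8 m

L ≈ 35.8 m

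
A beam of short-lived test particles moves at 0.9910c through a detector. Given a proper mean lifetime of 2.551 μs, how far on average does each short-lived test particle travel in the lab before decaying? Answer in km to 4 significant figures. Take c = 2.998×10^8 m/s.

γ = 1/√(1 − 0.9910²) = 7.47039
Dilated lifetime: Δt = γτ₀ = 7.47039 × 2.551 μs = 19.0570 μs
d = vΔt = 0.9910c × 19.0570 μs = 2.97102×10^8 m/s × 1.90570×10^-5 s = 5.662 km

d ≈ 5.662 km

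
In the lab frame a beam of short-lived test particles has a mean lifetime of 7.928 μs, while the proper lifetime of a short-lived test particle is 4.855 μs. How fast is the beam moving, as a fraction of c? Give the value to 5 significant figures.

β ≈ 0.79056

γ = Δt/τ₀ = 7.928/4.855 = 1.632956
β = √(1 − 1/γ²) = √(1 − 1/1.632956²) = 0.79056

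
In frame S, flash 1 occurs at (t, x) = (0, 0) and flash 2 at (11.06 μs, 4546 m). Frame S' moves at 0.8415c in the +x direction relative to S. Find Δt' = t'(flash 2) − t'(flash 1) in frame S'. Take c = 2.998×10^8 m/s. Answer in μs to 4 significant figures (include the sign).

γ = 1/√(1 − 0.8415²) = 1.85097
Δt' = γ(Δt − vΔx/c²) = 1.85097 × (11.06 μs − 0.8415×4546 m / (2.998×10^8 m/s))
= 1.85097 × (-1.70004 μs) = -3.147 μs

Δt' ≈ -3.147 μs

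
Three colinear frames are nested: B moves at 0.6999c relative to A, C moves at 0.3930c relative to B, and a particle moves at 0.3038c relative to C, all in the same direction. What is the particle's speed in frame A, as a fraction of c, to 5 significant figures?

u ≈ 0.92109c

Compose boost 2: (0.3930 + 0.6999)/(1 + 0.3930×0.6999) = 1.0929/1.275061 = 0.8571357
Compose boost 3: (0.3038 + 0.8571357)/(1 + 0.3038×0.8571357) = 1.160936/1.260398 = 0.92109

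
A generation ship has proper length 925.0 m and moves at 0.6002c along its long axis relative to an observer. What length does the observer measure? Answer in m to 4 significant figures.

L ≈ 739.9 m

γ = 1/√(1 − 0.6002²) = 1.25023
Length contraction: L = L₀/γ = 925.0/1.25023 = 739.9 m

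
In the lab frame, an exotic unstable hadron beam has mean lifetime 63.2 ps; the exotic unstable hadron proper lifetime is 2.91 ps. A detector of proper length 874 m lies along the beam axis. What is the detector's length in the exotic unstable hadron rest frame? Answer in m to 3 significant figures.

L ≈ 40.2 m

Time dilation ⇒ γ = Δt/τ₀ = 63.2/2.91 = 21.718
Length contraction: L = L₀/γ = 874/21.718 = 40.2 m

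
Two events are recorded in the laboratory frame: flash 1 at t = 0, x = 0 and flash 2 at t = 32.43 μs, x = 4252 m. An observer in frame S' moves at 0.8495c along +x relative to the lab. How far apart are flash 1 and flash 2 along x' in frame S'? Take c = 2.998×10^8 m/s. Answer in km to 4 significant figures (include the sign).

Δx' ≈ -7.595 km

γ = 1/√(1 − 0.8495²) = 1.89542
Δx' = γ(Δx − vΔt) = 1.89542 × (4252 m − 0.8495×(2.998×10^8 m/s)×32.43×10^-6 s)
= 1.89542 × (-4007.28 m) = -7.595 km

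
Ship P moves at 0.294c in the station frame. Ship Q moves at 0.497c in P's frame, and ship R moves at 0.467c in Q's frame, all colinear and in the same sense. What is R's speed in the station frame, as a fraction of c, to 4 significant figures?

Compose boost 2: (0.497 + 0.294)/(1 + 0.497×0.294) = 0.7910/1.14612 = 0.690156
Compose boost 3: (0.467 + 0.690156)/(1 + 0.467×0.690156) = 1.15716/1.32230 = 0.8751

u ≈ 0.8751c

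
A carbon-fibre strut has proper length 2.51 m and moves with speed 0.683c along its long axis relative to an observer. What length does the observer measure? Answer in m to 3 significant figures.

γ = 1/√(1 − 0.683²) = 1.3691
Length contraction: L = L₀/γ = 2.51/1.3691 = 1.83 m

L ≈ 1.83 m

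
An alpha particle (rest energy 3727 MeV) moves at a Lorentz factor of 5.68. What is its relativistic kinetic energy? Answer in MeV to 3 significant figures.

γ = 5.68 (given)
K = (γ − 1)m₀c² = (5.68 − 1) × 3727 MeV = 4.6800 × 3727 MeV = 17400 MeV

K ≈ 17400 MeV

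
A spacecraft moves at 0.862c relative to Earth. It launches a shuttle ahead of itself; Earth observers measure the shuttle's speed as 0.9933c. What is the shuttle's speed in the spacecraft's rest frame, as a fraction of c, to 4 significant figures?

u' ≈ 0.9132c

Inverse velocity addition: u' = (u − v)/(1 − uv/c²)
= (0.9933 − 0.862)/(1 − 0.9933×0.862) = 0.1313/0.143775 = 0.9132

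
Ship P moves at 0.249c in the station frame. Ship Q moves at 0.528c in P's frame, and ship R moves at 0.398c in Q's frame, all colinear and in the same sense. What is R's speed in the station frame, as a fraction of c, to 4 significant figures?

Compose boost 2: (0.528 + 0.249)/(1 + 0.528×0.249) = 0.7770/1.13147 = 0.686716
Compose boost 3: (0.398 + 0.686716)/(1 + 0.398×0.686716) = 1.08472/1.27331 = 0.8519

u ≈ 0.8519c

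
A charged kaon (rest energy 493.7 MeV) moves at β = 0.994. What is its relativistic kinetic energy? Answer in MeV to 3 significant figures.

K ≈ 4020 MeV

γ = 1/√(1 − 0.994²) = 9.1424
K = (γ − 1)m₀c² = (9.1424 − 1) × 493.7 MeV = 8.1424 × 493.7 MeV = 4020 MeV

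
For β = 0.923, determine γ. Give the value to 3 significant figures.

γ = 1/√(1 − β²) = 1/√(1 − 0.923²) = 1/√(0.14807) = 2.60

γ ≈ 2.60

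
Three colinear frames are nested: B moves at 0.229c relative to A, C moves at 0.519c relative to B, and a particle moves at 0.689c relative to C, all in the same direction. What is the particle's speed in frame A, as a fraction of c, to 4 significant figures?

u ≈ 0.9294c

Compose boost 2: (0.519 + 0.229)/(1 + 0.519×0.229) = 0.7480/1.11885 = 0.668543
Compose boost 3: (0.689 + 0.668543)/(1 + 0.689×0.668543) = 1.35754/1.46063 = 0.9294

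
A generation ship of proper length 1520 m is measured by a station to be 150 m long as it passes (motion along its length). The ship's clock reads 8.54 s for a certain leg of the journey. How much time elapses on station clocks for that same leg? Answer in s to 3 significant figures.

Δt ≈ 86.5 s

Length contraction ⇒ γ = L₀/L = 1520/150 = 10.133
Time dilation: Δt = γτ₀ = 10.133 × 8.54 s = 86.5 s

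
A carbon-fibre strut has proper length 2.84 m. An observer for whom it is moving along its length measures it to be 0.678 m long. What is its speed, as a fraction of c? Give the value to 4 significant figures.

β ≈ 0.9711

γ = L₀/L = 2.84/0.678 = 4.18879
β = √(1 − 1/γ²) = 0.9711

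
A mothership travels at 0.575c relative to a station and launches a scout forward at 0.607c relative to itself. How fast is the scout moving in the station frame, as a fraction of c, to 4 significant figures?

u ≈ 0.8762c

Compose boost 2: (0.607 + 0.575)/(1 + 0.607×0.575) = 1.182/1.34902 = 0.8762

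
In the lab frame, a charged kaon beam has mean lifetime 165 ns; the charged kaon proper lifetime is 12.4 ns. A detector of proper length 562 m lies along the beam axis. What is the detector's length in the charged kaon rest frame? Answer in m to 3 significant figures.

L ≈ 42.2 m

Time dilation ⇒ γ = Δt/τ₀ = 165/12.4 = 13.306
Length contraction: L = L₀/γ = 562/13.306 = 42.2 m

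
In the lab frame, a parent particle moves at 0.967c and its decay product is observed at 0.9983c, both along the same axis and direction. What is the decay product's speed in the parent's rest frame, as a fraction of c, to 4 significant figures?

Inverse velocity addition: u' = (u − v)/(1 − uv/c²)
= (0.9983 − 0.967)/(1 − 0.9983×0.967) = 0.03130/0.0346439 = 0.9035

u' ≈ 0.9035c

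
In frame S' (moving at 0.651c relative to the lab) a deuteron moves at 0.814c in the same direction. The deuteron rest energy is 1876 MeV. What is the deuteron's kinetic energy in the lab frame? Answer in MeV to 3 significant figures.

u_lab = (0.814 + 0.651)/(1 + 0.814×0.651) = 0.957570
γ = 1/√(1 − 0.957570²) = 3.4698
K = (γ − 1)m₀c² = (3.4698 − 1) × 1876 = 2.4698 × 1876 = 4630 MeV

K ≈ 4630 MeV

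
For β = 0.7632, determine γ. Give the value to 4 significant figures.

γ = 1/√(1 − β²) = 1/√(1 − 0.7632²) = 1/√(0.417526) = 1.548

γ ≈ 1.548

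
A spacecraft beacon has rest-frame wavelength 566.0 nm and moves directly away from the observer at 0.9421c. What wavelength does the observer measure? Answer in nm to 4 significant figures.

Relativistic Doppler: λ_obs = λ_src √((1+β)/(1−β))
= 566.0 × √(1.94210/0.0579000) = 566.0 × 5.79157 = 3278 nm

λ_obs ≈ 3278 nm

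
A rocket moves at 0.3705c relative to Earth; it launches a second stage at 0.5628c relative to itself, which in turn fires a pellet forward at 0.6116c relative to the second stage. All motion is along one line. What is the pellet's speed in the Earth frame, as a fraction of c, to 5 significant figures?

Compose boost 2: (0.5628 + 0.3705)/(1 + 0.5628×0.3705) = 0.93330/1.208517 = 0.7722686
Compose boost 3: (0.6116 + 0.7722686)/(1 + 0.6116×0.7722686) = 1.383869/1.472319 = 0.93992

u ≈ 0.93992c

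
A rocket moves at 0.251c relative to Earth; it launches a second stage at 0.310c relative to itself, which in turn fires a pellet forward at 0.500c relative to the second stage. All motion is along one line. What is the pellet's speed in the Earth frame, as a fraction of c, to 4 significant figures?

u ≈ 0.8098c

Compose boost 2: (0.310 + 0.251)/(1 + 0.310×0.251) = 0.5610/1.07781 = 0.520500
Compose boost 3: (0.500 + 0.520500)/(1 + 0.500×0.520500) = 1.02050/1.26025 = 0.8098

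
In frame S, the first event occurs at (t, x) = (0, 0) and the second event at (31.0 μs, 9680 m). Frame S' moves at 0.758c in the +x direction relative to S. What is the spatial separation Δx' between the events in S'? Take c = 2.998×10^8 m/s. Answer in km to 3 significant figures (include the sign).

γ = 1/√(1 − 0.758²) = 1.5331
Δx' = γ(Δx − vΔt) = 1.5331 × (9680 m − 0.758×(2.998×10^8 m/s)×31.0×10^-6 s)
= 1.5331 × (2635.3 m) = 4.04 km

Δx' ≈ 4.04 km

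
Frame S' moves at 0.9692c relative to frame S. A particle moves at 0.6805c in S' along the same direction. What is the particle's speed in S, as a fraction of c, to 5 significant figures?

Relativistic velocity addition: u = (u' + v)/(1 + u'v/c²)
= (0.6805 + 0.9692)/(1 + 0.6805×0.9692) = 1.6497/1.659541 = 0.99407

u ≈ 0.99407c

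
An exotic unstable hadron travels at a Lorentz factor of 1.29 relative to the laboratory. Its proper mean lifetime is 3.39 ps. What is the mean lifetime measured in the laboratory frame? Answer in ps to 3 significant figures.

Δt ≈ 4.37 ps

γ = 1.29 (given)
Time dilation: Δt = γτ₀ = 1.29 × 3.39 ps = 4.37 ps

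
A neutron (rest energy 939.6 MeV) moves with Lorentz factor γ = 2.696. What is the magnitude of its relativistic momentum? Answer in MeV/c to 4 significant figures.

p ≈ 2352 MeV/c

β = √(1 − 1/γ²) = √(1 − 1/2.696²) = 0.928665
p = γβm₀c = 2.696 × 0.928665 × 939.6 MeV/c = 2352 MeV/c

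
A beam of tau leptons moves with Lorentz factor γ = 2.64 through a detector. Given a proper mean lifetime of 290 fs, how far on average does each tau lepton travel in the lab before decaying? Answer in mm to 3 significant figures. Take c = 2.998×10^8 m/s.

d ≈ 0.212 mm

β = √(1 − 1/γ²) = √(1 − 1/2.64²) = 0.92548
Dilated lifetime: Δt = γτ₀ = 2.64 × 290 fs = 765.60 fs
d = vΔt = 0.92548c × 765.60 fs = 2.7746×10^8 m/s × 7.6560×10^-13 s = 0.212 mm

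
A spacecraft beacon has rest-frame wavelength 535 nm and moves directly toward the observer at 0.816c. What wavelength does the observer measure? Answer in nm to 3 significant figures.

Relativistic Doppler: λ_obs = λ_src √((1−β)/(1+β))
= 535 × √(0.18400/1.8160) = 535 × 0.31831 = 170 nm

λ_obs ≈ 170 nm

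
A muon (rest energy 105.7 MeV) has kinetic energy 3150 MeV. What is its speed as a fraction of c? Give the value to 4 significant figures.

β ≈ 0.9995

γ = 1 + K/(m₀c²) = 1 + 3150/105.7 = 30.8013
β = √(1 − 1/γ²) = 0.9995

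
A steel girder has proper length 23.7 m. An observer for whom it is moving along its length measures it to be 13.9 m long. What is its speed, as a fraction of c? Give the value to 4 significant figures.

γ = L₀/L = 23.7/13.9 = 1.70504
β = √(1 − 1/γ²) = 0.8100

β ≈ 0.8100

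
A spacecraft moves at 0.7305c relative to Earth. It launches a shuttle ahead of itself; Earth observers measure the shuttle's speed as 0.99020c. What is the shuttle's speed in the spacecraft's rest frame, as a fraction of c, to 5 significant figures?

Inverse velocity addition: u' = (u − v)/(1 − uv/c²)
= (0.99020 − 0.7305)/(1 − 0.99020×0.7305) = 0.25970/0.2766589 = 0.93870

u' ≈ 0.93870c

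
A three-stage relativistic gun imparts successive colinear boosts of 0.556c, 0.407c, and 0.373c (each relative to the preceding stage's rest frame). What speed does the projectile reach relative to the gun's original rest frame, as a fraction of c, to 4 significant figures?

u ≈ 0.8959c

Compose boost 2: (0.407 + 0.556)/(1 + 0.407×0.556) = 0.9630/1.22629 = 0.785294
Compose boost 3: (0.373 + 0.785294)/(1 + 0.373×0.785294) = 1.15829/1.29291 = 0.8959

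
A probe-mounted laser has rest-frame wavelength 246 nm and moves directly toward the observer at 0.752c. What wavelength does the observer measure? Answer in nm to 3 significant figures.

Relativistic Doppler: λ_obs = λ_src √((1−β)/(1+β))
= 246 × √(0.24800/1.7520) = 246 × 0.37623 = 92.6 nm

λ_obs ≈ 92.6 nm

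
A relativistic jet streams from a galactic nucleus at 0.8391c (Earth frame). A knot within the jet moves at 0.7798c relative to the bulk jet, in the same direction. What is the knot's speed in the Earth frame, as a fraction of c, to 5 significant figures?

Relativistic velocity addition: u = (u' + v)/(1 + u'v/c²)
= (0.7798 + 0.8391)/(1 + 0.7798×0.8391) = 1.6189/1.654330 = 0.97858

u ≈ 0.97858c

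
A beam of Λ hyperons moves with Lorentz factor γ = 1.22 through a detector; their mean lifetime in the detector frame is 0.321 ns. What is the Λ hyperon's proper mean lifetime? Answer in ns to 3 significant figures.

τ₀ ≈ 0.263 ns

γ = 1.22 (given)
Proper time: τ₀ = Δt/γ = 0.321/1.22 = 0.263 ns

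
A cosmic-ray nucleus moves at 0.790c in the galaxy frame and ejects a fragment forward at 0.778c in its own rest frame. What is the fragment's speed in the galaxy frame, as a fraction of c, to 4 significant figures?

u ≈ 0.9711c

Compose boost 2: (0.778 + 0.790)/(1 + 0.778×0.790) = 1.568/1.61462 = 0.9711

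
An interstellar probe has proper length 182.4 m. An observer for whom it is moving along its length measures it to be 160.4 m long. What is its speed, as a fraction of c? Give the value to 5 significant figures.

γ = L₀/L = 182.4/160.4 = 1.137157
β = √(1 − 1/γ²) = 0.47611

β ≈ 0.47611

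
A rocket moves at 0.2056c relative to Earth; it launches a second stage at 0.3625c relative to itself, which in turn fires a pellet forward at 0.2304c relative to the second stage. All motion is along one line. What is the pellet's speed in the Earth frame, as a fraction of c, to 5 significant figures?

Compose boost 2: (0.3625 + 0.2056)/(1 + 0.3625×0.2056) = 0.56810/1.074530 = 0.5286963
Compose boost 3: (0.2304 + 0.5286963)/(1 + 0.2304×0.5286963) = 0.7590963/1.121812 = 0.67667

u ≈ 0.67667c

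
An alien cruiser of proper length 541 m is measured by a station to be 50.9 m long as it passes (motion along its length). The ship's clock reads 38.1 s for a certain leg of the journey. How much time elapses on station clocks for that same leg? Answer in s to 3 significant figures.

Length contraction ⇒ γ = L₀/L = 541/50.9 = 10.629
Time dilation: Δt = γτ₀ = 10.629 × 38.1 s = 405 s

Δt ≈ 405 s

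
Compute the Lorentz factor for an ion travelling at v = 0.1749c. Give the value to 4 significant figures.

γ = 1/√(1 − β²) = 1/√(1 − 0.1749²) = 1/√(0.969410) = 1.016

γ ≈ 1.016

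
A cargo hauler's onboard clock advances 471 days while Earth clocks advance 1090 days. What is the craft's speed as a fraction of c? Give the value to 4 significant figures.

β ≈ 0.9018

γ = Δt/τ₀ = 1090/471 = 2.31423
β = √(1 − 1/γ²) = √(1 − 1/2.31423²) = 0.9018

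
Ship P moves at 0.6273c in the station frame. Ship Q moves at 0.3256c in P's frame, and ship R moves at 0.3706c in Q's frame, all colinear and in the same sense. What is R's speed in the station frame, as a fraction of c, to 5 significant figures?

Compose boost 2: (0.3256 + 0.6273)/(1 + 0.3256×0.6273) = 0.95290/1.204249 = 0.7912816
Compose boost 3: (0.3706 + 0.7912816)/(1 + 0.3706×0.7912816) = 1.161882/1.293249 = 0.89842

u ≈ 0.89842c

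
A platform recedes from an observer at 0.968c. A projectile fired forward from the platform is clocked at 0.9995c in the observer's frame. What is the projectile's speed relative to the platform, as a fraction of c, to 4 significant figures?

Inverse velocity addition: u' = (u − v)/(1 − uv/c²)
= (0.9995 − 0.968)/(1 − 0.9995×0.968) = 0.03150/0.0324840 = 0.9697

u' ≈ 0.9697c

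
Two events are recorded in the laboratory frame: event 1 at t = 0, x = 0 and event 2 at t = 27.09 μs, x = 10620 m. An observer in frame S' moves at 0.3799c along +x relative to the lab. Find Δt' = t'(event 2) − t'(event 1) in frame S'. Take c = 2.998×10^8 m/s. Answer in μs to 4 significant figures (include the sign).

Δt' ≈ 14.74 μs

γ = 1/√(1 − 0.3799²) = 1.08105
Δt' = γ(Δt − vΔx/c²) = 1.08105 × (27.09 μs − 0.3799×10620 m / (2.998×10^8 m/s))
= 1.08105 × (13.6326 μs) = 14.74 μs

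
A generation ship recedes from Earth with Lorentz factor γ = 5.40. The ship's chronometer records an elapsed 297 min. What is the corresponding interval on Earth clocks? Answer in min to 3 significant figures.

Δt ≈ 1600 min

γ = 5.40 (given)
Time dilation: Δt = γτ₀ = 5.40 × 297 min = 1600 min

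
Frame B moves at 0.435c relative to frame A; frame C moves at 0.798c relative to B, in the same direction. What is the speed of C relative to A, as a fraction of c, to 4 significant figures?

u ≈ 0.9153c

Compose boost 2: (0.798 + 0.435)/(1 + 0.798×0.435) = 1.233/1.34713 = 0.9153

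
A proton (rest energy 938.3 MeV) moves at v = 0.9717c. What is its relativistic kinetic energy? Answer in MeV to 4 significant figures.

γ = 1/√(1 − 0.9717²) = 4.23337
K = (γ − 1)m₀c² = (4.23337 − 1) × 938.3 MeV = 3.23337 × 938.3 MeV = 3034 MeV

K ≈ 3034 MeV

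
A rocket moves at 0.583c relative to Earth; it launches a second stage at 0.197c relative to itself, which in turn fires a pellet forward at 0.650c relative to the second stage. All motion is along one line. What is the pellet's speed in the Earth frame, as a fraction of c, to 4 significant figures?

u ≈ 0.9277c

Compose boost 2: (0.197 + 0.583)/(1 + 0.197×0.583) = 0.7800/1.11485 = 0.699645
Compose boost 3: (0.650 + 0.699645)/(1 + 0.650×0.699645) = 1.34965/1.45477 = 0.9277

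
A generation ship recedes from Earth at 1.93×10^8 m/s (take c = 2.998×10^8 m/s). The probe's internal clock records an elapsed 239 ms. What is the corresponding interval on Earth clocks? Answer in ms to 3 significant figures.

Δt ≈ 312 ms

β = v/c = 1.93×10^8 / 2.998×10^8 = 0.64376
γ = 1/√(1 − 0.64376²) = 1.3068
Time dilation: Δt = γτ₀ = 1.3068 × 239 ms = 312 ms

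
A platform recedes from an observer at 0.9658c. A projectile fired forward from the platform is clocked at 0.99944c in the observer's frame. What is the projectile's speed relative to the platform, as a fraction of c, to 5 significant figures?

u' ≈ 0.96831c

Inverse velocity addition: u' = (u − v)/(1 − uv/c²)
= (0.99944 − 0.9658)/(1 − 0.99944×0.9658) = 0.033640/0.03474085 = 0.96831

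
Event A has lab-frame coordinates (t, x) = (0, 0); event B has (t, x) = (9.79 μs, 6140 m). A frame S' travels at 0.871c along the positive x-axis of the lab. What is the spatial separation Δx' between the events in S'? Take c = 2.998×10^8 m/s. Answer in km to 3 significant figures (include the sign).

γ = 1/√(1 − 0.871²) = 2.0355
Δx' = γ(Δx − vΔt) = 2.0355 × (6140 m − 0.871×(2.998×10^8 m/s)×9.79×10^-6 s)
= 2.0355 × (3583.6 m) = 7.29 km

Δx' ≈ 7.29 km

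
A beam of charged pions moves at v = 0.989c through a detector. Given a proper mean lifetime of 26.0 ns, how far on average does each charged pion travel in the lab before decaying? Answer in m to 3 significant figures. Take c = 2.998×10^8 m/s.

γ = 1/√(1 − 0.989²) = 6.7606
Dilated lifetime: Δt = γτ₀ = 6.7606 × 26.0 ns = 175.78 ns
d = vΔt = 0.989c × 175.78 ns = 2.9650×10^8 m/s × 1.7578×10^-7 s = 52.1 m

d ≈ 52.1 m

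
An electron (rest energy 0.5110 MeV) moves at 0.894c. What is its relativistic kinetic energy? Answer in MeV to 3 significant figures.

K ≈ 0.629 MeV

γ = 1/√(1 − 0.894²) = 2.2318
K = (γ − 1)m₀c² = (2.2318 − 1) × 0.5110 MeV = 1.2318 × 0.5110 MeV = 0.629 MeV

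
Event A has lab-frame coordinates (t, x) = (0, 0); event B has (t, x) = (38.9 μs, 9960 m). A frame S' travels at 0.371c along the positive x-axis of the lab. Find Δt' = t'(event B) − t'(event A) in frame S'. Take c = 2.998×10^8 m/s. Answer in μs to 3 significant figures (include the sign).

γ = 1/√(1 − 0.371²) = 1.0769
Δt' = γ(Δt − vΔx/c²) = 1.0769 × (38.9 μs − 0.371×9960 m / (2.998×10^8 m/s))
= 1.0769 × (26.575 μs) = 28.6 μs

Δt' ≈ 28.6 μs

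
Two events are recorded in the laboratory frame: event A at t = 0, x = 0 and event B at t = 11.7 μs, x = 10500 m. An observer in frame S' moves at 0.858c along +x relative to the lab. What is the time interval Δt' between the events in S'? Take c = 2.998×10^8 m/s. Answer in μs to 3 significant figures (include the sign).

Δt' ≈ -35.7 μs

γ = 1/√(1 − 0.858²) = 1.9469
Δt' = γ(Δt − vΔx/c²) = 1.9469 × (11.7 μs − 0.858×10500 m / (2.998×10^8 m/s))
= 1.9469 × (-18.350 μs) = -35.7 μs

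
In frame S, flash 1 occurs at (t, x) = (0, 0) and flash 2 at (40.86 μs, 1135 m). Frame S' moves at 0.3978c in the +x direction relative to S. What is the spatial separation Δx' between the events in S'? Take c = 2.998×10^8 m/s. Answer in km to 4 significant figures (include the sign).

Δx' ≈ -4.074 km

γ = 1/√(1 − 0.3978²) = 1.08995
Δx' = γ(Δx − vΔt) = 1.08995 × (1135 m − 0.3978×(2.998×10^8 m/s)×40.86×10^-6 s)
= 1.08995 × (-3737.98 m) = -4.074 km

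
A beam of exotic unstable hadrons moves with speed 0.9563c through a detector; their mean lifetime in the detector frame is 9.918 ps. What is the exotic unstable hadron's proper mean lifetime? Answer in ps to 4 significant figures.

γ = 1/√(1 − 0.9563²) = 3.42012
Proper time: τ₀ = Δt/γ = 9.918/3.42012 = 2.900 ps

τ₀ ≈ 2.900 ps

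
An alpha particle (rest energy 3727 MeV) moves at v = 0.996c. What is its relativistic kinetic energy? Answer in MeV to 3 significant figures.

γ = 1/√(1 − 0.996²) = 11.192
K = (γ − 1)m₀c² = (11.192 − 1) × 3727 MeV = 10.192 × 3727 MeV = 38000 MeV

K ≈ 38000 MeV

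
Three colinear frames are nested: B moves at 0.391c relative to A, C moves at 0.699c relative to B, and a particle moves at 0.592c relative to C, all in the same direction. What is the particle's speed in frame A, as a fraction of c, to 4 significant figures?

Compose boost 2: (0.699 + 0.391)/(1 + 0.699×0.391) = 1.090/1.27331 = 0.856037
Compose boost 3: (0.592 + 0.856037)/(1 + 0.592×0.856037) = 1.44804/1.50677 = 0.9610

u ≈ 0.9610c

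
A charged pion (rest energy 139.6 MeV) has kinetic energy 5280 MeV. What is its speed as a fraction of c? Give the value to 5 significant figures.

β ≈ 0.99967

γ = 1 + K/(m₀c²) = 1 + 5280/139.6 = 38.82235
β = √(1 − 1/γ²) = 0.99967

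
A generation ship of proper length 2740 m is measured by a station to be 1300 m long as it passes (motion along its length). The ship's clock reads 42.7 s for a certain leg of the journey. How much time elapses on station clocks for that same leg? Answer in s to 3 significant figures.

Δt ≈ 90.0 s

Length contraction ⇒ γ = L₀/L = 2740/1300 = 2.1077
Time dilation: Δt = γτ₀ = 2.1077 × 42.7 s = 90.0 s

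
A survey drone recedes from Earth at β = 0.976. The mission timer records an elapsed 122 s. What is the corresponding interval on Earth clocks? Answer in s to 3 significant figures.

Δt ≈ 560 s

γ = 1/√(1 − 0.976²) = 4.5920
Time dilation: Δt = γτ₀ = 4.5920 × 122 s = 560 s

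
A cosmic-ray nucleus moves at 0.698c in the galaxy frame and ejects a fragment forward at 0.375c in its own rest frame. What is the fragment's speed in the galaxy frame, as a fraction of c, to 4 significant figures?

Compose boost 2: (0.375 + 0.698)/(1 + 0.375×0.698) = 1.073/1.26175 = 0.8504

u ≈ 0.8504c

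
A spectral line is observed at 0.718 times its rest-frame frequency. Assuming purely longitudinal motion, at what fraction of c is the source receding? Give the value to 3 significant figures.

β ≈ 0.320

f_obs/f_src = √((1−β)/(1+β)) = 0.718  ⇒  (1−β)/(1+β) = 0.51552
β = |1 − D²|/(1 + D²) = |1 − 0.51552|/(1 + 0.51552) = 0.320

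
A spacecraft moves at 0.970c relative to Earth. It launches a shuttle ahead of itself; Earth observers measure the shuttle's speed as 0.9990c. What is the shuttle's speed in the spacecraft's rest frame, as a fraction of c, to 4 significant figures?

Inverse velocity addition: u' = (u − v)/(1 − uv/c²)
= (0.9990 − 0.970)/(1 − 0.9990×0.970) = 0.02900/0.0309700 = 0.9364

u' ≈ 0.9364c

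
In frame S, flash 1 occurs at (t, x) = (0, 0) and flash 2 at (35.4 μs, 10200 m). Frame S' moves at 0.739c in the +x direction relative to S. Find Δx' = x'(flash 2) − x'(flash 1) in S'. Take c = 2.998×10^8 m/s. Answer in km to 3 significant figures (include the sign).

γ = 1/√(1 − 0.739²) = 1.4843
Δx' = γ(Δx − vΔt) = 1.4843 × (10200 m − 0.739×(2.998×10^8 m/s)×35.4×10^-6 s)
= 1.4843 × (2357.1 m) = 3.50 km

Δx' ≈ 3.50 km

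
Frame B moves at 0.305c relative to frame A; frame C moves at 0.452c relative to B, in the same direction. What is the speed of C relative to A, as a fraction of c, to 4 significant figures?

u ≈ 0.6653c

Compose boost 2: (0.452 + 0.305)/(1 + 0.452×0.305) = 0.7570/1.13786 = 0.6653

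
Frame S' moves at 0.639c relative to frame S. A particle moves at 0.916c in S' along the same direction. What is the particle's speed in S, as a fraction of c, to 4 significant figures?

Relativistic velocity addition: u = (u' + v)/(1 + u'v/c²)
= (0.916 + 0.639)/(1 + 0.916×0.639) = 1.555/1.58532 = 0.9809

u ≈ 0.9809c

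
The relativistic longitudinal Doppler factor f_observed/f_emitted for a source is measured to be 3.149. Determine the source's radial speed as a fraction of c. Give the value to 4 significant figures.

f_obs/f_src = √((1+β)/(1−β)) = 3.149  ⇒  (1+β)/(1−β) = 9.91620
β = |1 − D²|/(1 + D²) = |1 − 9.91620|/(1 + 9.91620) = 0.8168

β ≈ 0.8168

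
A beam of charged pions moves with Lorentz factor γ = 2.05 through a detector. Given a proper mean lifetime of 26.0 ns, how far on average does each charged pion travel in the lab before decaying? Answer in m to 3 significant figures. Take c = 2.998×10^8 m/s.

d ≈ 13.9 m

β = √(1 − 1/γ²) = √(1 − 1/2.05²) = 0.87295
Dilated lifetime: Δt = γτ₀ = 2.05 × 26.0 ns = 53.300 ns
d = vΔt = 0.87295c × 53.300 ns = 2.6171×10^8 m/s × 5.3300×10^-8 s = 13.9 m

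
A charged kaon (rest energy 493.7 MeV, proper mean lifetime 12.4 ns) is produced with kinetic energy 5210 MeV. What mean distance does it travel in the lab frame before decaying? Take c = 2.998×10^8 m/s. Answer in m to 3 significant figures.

γ = 1 + K/(m₀c²) = 1 + 5210/493.7 = 11.553
β = √(1 − 1/γ²) = 0.99625
Dilated lifetime: γτ₀ = 11.553 × 12.4 ns = 143.26 ns
d = βc·γτ₀ = 0.99625 × (2.998×10^8 m/s) × 1.4326×10^-7 s = 42.8 m

d ≈ 42.8 m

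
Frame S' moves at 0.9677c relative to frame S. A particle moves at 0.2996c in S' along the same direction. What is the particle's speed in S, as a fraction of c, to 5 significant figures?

Relativistic velocity addition: u = (u' + v)/(1 + u'v/c²)
= (0.2996 + 0.9677)/(1 + 0.2996×0.9677) = 1.2673/1.289923 = 0.98246

u ≈ 0.98246c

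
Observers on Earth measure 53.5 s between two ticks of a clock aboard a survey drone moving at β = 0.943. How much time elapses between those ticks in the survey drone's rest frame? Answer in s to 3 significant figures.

γ = 1/√(1 − 0.943²) = 3.0049
Proper time: τ₀ = Δt/γ = 53.5/3.0049 = 17.8 s

τ₀ ≈ 17.8 s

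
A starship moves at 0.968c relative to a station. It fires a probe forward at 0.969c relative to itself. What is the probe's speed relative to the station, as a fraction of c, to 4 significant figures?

u ≈ 0.9995c

Relativistic velocity addition: u = (u' + v)/(1 + u'v/c²)
= (0.969 + 0.968)/(1 + 0.969×0.968) = 1.937/1.93799 = 0.9995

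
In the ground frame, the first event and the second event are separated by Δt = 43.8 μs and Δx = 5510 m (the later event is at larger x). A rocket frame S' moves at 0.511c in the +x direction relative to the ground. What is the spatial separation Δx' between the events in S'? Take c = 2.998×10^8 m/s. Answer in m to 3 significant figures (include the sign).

Δx' ≈ -1400 m

γ = 1/√(1 − 0.511²) = 1.1634
Δx' = γ(Δx − vΔt) = 1.1634 × (5510 m − 0.511×(2.998×10^8 m/s)×43.8×10^-6 s)
= 1.1634 × (-1200.1 m) = -1400 m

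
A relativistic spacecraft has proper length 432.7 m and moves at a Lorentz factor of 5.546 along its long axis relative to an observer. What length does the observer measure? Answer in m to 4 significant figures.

L ≈ 78.02 m

γ = 5.546 (given)
Length contraction: L = L₀/γ = 432.7/5.546 = 78.02 m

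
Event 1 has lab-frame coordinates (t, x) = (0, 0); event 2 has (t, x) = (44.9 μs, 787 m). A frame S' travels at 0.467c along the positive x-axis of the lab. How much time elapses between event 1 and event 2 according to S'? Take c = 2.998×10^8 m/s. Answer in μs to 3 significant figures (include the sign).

Δt' ≈ 49.4 μs

γ = 1/√(1 − 0.467²) = 1.1309
Δt' = γ(Δt − vΔx/c²) = 1.1309 × (44.9 μs − 0.467×787 m / (2.998×10^8 m/s))
= 1.1309 × (43.674 μs) = 49.4 μs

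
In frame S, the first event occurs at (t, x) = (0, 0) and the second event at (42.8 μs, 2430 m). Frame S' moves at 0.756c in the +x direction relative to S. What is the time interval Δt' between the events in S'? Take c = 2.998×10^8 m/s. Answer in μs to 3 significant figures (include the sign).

Δt' ≈ 56.0 μs

γ = 1/√(1 − 0.756²) = 1.5277
Δt' = γ(Δt − vΔx/c²) = 1.5277 × (42.8 μs − 0.756×2430 m / (2.998×10^8 m/s))
= 1.5277 × (36.672 μs) = 56.0 μs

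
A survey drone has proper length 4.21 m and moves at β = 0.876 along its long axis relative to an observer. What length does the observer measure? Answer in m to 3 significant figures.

γ = 1/√(1 − 0.876²) = 2.0734
Length contraction: L = L₀/γ = 4.21/2.0734 = 2.03 m

L ≈ 2.03 m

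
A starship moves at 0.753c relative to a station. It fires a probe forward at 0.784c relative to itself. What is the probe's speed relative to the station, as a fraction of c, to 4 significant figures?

Relativistic velocity addition: u = (u' + v)/(1 + u'v/c²)
= (0.784 + 0.753)/(1 + 0.784×0.753) = 1.537/1.59035 = 0.9665

u ≈ 0.9665c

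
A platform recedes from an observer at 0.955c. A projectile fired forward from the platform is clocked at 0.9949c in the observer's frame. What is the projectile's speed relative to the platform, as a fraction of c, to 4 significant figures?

Inverse velocity addition: u' = (u − v)/(1 − uv/c²)
= (0.9949 − 0.955)/(1 − 0.9949×0.955) = 0.03990/0.0498705 = 0.8001

u' ≈ 0.8001c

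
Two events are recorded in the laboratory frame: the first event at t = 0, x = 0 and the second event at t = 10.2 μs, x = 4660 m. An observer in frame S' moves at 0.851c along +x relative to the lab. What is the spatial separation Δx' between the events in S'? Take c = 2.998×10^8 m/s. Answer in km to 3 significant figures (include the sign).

γ = 1/√(1 − 0.851²) = 1.9042
Δx' = γ(Δx − vΔt) = 1.9042 × (4660 m − 0.851×(2.998×10^8 m/s)×10.2×10^-6 s)
= 1.9042 × (2057.7 m) = 3.92 km

Δx' ≈ 3.92 km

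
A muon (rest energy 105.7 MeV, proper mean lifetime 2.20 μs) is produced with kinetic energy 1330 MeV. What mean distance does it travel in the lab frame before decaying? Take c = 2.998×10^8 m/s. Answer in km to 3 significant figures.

γ = 1 + K/(m₀c²) = 1 + 1330/105.7 = 13.583
β = √(1 − 1/γ²) = 0.99729
Dilated lifetime: γτ₀ = 13.583 × 2.20 μs = 29.882 μs
d = βc·γτ₀ = 0.99729 × (2.998×10^8 m/s) × 2.9882×10^-5 s = 8.93 km

d ≈ 8.93 km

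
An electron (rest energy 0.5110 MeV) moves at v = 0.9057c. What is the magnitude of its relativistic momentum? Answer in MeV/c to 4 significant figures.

γ = 1/√(1 − 0.9057²) = 2.35894
p = γβm₀c = 2.35894 × 0.9057 × 0.5110 MeV/c = 1.092 MeV/c

p ≈ 1.092 MeV/c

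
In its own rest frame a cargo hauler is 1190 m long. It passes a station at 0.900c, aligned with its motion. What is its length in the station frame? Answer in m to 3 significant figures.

γ = 1/√(1 − 0.900²) = 2.2942
Length contraction: L = L₀/γ = 1190/2.2942 = 519 m

L ≈ 519 m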